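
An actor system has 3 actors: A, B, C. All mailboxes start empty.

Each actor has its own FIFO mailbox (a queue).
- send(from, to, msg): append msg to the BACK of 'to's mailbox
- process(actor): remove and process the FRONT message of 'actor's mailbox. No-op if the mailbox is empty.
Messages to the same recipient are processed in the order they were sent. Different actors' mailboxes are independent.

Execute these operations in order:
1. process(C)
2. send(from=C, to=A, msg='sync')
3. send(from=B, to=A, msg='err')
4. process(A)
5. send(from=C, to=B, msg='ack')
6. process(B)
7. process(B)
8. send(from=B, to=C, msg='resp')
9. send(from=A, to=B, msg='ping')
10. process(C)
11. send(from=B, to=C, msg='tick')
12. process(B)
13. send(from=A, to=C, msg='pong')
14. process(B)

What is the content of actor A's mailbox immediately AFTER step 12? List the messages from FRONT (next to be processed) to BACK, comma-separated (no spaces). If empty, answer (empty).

After 1 (process(C)): A:[] B:[] C:[]
After 2 (send(from=C, to=A, msg='sync')): A:[sync] B:[] C:[]
After 3 (send(from=B, to=A, msg='err')): A:[sync,err] B:[] C:[]
After 4 (process(A)): A:[err] B:[] C:[]
After 5 (send(from=C, to=B, msg='ack')): A:[err] B:[ack] C:[]
After 6 (process(B)): A:[err] B:[] C:[]
After 7 (process(B)): A:[err] B:[] C:[]
After 8 (send(from=B, to=C, msg='resp')): A:[err] B:[] C:[resp]
After 9 (send(from=A, to=B, msg='ping')): A:[err] B:[ping] C:[resp]
After 10 (process(C)): A:[err] B:[ping] C:[]
After 11 (send(from=B, to=C, msg='tick')): A:[err] B:[ping] C:[tick]
After 12 (process(B)): A:[err] B:[] C:[tick]

err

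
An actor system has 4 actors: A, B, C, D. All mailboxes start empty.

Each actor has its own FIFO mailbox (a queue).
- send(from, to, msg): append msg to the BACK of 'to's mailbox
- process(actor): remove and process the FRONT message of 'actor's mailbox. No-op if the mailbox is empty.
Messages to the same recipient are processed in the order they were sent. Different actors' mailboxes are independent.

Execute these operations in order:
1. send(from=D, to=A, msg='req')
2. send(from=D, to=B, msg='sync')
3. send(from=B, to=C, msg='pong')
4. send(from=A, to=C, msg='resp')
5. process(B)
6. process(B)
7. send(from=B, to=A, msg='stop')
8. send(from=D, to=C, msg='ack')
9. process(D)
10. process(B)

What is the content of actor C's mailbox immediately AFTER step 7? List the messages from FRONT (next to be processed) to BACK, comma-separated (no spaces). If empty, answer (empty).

After 1 (send(from=D, to=A, msg='req')): A:[req] B:[] C:[] D:[]
After 2 (send(from=D, to=B, msg='sync')): A:[req] B:[sync] C:[] D:[]
After 3 (send(from=B, to=C, msg='pong')): A:[req] B:[sync] C:[pong] D:[]
After 4 (send(from=A, to=C, msg='resp')): A:[req] B:[sync] C:[pong,resp] D:[]
After 5 (process(B)): A:[req] B:[] C:[pong,resp] D:[]
After 6 (process(B)): A:[req] B:[] C:[pong,resp] D:[]
After 7 (send(from=B, to=A, msg='stop')): A:[req,stop] B:[] C:[pong,resp] D:[]

pong,resp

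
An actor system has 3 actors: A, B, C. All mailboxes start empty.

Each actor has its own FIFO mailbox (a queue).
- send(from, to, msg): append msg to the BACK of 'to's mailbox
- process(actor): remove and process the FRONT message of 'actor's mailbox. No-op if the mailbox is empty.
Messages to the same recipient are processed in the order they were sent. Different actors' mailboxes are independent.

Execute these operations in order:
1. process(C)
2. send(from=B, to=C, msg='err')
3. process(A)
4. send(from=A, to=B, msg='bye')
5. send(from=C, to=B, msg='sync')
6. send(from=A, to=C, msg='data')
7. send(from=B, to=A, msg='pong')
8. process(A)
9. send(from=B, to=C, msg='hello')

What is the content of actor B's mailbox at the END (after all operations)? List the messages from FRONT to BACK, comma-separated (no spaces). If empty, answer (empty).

After 1 (process(C)): A:[] B:[] C:[]
After 2 (send(from=B, to=C, msg='err')): A:[] B:[] C:[err]
After 3 (process(A)): A:[] B:[] C:[err]
After 4 (send(from=A, to=B, msg='bye')): A:[] B:[bye] C:[err]
After 5 (send(from=C, to=B, msg='sync')): A:[] B:[bye,sync] C:[err]
After 6 (send(from=A, to=C, msg='data')): A:[] B:[bye,sync] C:[err,data]
After 7 (send(from=B, to=A, msg='pong')): A:[pong] B:[bye,sync] C:[err,data]
After 8 (process(A)): A:[] B:[bye,sync] C:[err,data]
After 9 (send(from=B, to=C, msg='hello')): A:[] B:[bye,sync] C:[err,data,hello]

Answer: bye,sync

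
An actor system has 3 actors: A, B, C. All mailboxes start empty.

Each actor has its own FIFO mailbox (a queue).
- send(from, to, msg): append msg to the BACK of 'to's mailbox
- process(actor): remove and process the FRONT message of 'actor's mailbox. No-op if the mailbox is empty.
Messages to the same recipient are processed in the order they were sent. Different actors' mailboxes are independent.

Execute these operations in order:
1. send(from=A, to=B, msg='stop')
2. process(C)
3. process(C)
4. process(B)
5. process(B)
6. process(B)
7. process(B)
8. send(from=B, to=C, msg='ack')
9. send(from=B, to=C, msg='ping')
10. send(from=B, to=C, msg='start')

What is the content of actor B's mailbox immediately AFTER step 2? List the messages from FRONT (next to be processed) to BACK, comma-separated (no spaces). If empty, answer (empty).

After 1 (send(from=A, to=B, msg='stop')): A:[] B:[stop] C:[]
After 2 (process(C)): A:[] B:[stop] C:[]

stop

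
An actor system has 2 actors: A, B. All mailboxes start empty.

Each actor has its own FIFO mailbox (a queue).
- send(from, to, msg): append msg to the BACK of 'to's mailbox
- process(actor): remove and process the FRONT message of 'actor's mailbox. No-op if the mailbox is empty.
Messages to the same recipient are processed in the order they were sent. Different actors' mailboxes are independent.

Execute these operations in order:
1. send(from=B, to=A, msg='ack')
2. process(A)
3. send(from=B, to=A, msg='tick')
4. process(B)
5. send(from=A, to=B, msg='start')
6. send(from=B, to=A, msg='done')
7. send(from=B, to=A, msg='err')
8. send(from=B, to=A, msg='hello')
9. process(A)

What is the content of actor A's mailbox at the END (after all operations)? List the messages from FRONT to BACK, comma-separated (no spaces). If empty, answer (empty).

After 1 (send(from=B, to=A, msg='ack')): A:[ack] B:[]
After 2 (process(A)): A:[] B:[]
After 3 (send(from=B, to=A, msg='tick')): A:[tick] B:[]
After 4 (process(B)): A:[tick] B:[]
After 5 (send(from=A, to=B, msg='start')): A:[tick] B:[start]
After 6 (send(from=B, to=A, msg='done')): A:[tick,done] B:[start]
After 7 (send(from=B, to=A, msg='err')): A:[tick,done,err] B:[start]
After 8 (send(from=B, to=A, msg='hello')): A:[tick,done,err,hello] B:[start]
After 9 (process(A)): A:[done,err,hello] B:[start]

Answer: done,err,hello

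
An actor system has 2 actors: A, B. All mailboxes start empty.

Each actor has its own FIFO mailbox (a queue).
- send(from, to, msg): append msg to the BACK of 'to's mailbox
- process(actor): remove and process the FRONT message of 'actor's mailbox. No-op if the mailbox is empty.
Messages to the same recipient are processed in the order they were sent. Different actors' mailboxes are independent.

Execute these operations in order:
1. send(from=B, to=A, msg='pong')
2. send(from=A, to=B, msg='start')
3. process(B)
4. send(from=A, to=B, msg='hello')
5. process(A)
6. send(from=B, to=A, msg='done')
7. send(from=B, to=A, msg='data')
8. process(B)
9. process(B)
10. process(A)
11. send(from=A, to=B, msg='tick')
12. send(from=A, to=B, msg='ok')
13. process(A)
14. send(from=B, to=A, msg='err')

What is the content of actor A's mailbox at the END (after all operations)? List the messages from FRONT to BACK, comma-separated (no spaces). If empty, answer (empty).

After 1 (send(from=B, to=A, msg='pong')): A:[pong] B:[]
After 2 (send(from=A, to=B, msg='start')): A:[pong] B:[start]
After 3 (process(B)): A:[pong] B:[]
After 4 (send(from=A, to=B, msg='hello')): A:[pong] B:[hello]
After 5 (process(A)): A:[] B:[hello]
After 6 (send(from=B, to=A, msg='done')): A:[done] B:[hello]
After 7 (send(from=B, to=A, msg='data')): A:[done,data] B:[hello]
After 8 (process(B)): A:[done,data] B:[]
After 9 (process(B)): A:[done,data] B:[]
After 10 (process(A)): A:[data] B:[]
After 11 (send(from=A, to=B, msg='tick')): A:[data] B:[tick]
After 12 (send(from=A, to=B, msg='ok')): A:[data] B:[tick,ok]
After 13 (process(A)): A:[] B:[tick,ok]
After 14 (send(from=B, to=A, msg='err')): A:[err] B:[tick,ok]

Answer: err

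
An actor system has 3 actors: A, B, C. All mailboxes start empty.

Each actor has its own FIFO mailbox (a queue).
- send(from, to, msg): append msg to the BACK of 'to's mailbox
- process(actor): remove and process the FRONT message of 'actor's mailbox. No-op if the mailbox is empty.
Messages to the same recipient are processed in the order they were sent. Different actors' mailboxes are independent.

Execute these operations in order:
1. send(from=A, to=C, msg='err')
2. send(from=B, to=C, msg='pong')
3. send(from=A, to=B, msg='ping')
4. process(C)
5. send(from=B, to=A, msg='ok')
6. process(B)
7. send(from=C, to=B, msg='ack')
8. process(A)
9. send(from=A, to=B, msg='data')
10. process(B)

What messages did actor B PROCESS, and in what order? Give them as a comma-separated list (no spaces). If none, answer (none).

After 1 (send(from=A, to=C, msg='err')): A:[] B:[] C:[err]
After 2 (send(from=B, to=C, msg='pong')): A:[] B:[] C:[err,pong]
After 3 (send(from=A, to=B, msg='ping')): A:[] B:[ping] C:[err,pong]
After 4 (process(C)): A:[] B:[ping] C:[pong]
After 5 (send(from=B, to=A, msg='ok')): A:[ok] B:[ping] C:[pong]
After 6 (process(B)): A:[ok] B:[] C:[pong]
After 7 (send(from=C, to=B, msg='ack')): A:[ok] B:[ack] C:[pong]
After 8 (process(A)): A:[] B:[ack] C:[pong]
After 9 (send(from=A, to=B, msg='data')): A:[] B:[ack,data] C:[pong]
After 10 (process(B)): A:[] B:[data] C:[pong]

Answer: ping,ack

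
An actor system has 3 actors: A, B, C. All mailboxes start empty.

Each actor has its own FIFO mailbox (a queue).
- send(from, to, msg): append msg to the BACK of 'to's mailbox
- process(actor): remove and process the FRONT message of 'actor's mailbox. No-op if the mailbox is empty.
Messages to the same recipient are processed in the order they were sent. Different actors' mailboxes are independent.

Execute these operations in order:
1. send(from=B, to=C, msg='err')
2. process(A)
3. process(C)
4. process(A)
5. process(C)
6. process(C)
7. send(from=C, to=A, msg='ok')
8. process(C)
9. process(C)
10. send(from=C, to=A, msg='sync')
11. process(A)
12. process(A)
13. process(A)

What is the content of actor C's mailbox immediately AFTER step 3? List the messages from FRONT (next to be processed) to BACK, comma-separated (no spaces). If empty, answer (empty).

After 1 (send(from=B, to=C, msg='err')): A:[] B:[] C:[err]
After 2 (process(A)): A:[] B:[] C:[err]
After 3 (process(C)): A:[] B:[] C:[]

(empty)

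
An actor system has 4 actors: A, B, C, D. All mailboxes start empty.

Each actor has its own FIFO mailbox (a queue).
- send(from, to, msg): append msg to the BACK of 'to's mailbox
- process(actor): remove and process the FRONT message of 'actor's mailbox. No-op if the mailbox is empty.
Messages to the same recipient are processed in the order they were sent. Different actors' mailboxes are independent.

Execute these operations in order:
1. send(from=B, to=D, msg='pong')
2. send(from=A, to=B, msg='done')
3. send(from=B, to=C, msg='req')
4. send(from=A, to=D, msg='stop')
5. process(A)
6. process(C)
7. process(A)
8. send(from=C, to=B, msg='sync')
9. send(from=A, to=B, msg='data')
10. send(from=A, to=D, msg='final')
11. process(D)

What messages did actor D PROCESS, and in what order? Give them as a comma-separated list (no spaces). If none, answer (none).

After 1 (send(from=B, to=D, msg='pong')): A:[] B:[] C:[] D:[pong]
After 2 (send(from=A, to=B, msg='done')): A:[] B:[done] C:[] D:[pong]
After 3 (send(from=B, to=C, msg='req')): A:[] B:[done] C:[req] D:[pong]
After 4 (send(from=A, to=D, msg='stop')): A:[] B:[done] C:[req] D:[pong,stop]
After 5 (process(A)): A:[] B:[done] C:[req] D:[pong,stop]
After 6 (process(C)): A:[] B:[done] C:[] D:[pong,stop]
After 7 (process(A)): A:[] B:[done] C:[] D:[pong,stop]
After 8 (send(from=C, to=B, msg='sync')): A:[] B:[done,sync] C:[] D:[pong,stop]
After 9 (send(from=A, to=B, msg='data')): A:[] B:[done,sync,data] C:[] D:[pong,stop]
After 10 (send(from=A, to=D, msg='final')): A:[] B:[done,sync,data] C:[] D:[pong,stop,final]
After 11 (process(D)): A:[] B:[done,sync,data] C:[] D:[stop,final]

Answer: pong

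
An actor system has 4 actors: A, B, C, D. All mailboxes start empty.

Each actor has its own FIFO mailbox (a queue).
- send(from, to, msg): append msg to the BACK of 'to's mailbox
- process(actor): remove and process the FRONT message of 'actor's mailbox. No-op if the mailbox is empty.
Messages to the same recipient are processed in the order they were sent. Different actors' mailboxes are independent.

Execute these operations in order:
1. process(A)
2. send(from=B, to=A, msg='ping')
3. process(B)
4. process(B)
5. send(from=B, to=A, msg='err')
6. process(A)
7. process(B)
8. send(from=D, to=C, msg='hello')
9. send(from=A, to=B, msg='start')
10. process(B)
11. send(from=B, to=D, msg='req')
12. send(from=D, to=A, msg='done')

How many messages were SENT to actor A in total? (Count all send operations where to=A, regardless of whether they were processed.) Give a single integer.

Answer: 3

Derivation:
After 1 (process(A)): A:[] B:[] C:[] D:[]
After 2 (send(from=B, to=A, msg='ping')): A:[ping] B:[] C:[] D:[]
After 3 (process(B)): A:[ping] B:[] C:[] D:[]
After 4 (process(B)): A:[ping] B:[] C:[] D:[]
After 5 (send(from=B, to=A, msg='err')): A:[ping,err] B:[] C:[] D:[]
After 6 (process(A)): A:[err] B:[] C:[] D:[]
After 7 (process(B)): A:[err] B:[] C:[] D:[]
After 8 (send(from=D, to=C, msg='hello')): A:[err] B:[] C:[hello] D:[]
After 9 (send(from=A, to=B, msg='start')): A:[err] B:[start] C:[hello] D:[]
After 10 (process(B)): A:[err] B:[] C:[hello] D:[]
After 11 (send(from=B, to=D, msg='req')): A:[err] B:[] C:[hello] D:[req]
After 12 (send(from=D, to=A, msg='done')): A:[err,done] B:[] C:[hello] D:[req]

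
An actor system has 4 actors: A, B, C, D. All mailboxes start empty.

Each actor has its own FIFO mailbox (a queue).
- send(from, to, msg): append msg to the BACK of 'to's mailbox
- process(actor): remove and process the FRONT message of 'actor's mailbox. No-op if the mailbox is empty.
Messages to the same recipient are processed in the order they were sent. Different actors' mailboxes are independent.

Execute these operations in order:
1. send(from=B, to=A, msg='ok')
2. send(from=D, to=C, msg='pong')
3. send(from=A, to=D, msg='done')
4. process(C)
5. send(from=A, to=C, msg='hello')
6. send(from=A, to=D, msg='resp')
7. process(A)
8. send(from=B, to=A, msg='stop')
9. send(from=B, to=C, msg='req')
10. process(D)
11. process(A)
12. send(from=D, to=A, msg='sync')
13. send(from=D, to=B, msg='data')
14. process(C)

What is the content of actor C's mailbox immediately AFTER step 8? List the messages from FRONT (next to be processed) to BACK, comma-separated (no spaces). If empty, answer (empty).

After 1 (send(from=B, to=A, msg='ok')): A:[ok] B:[] C:[] D:[]
After 2 (send(from=D, to=C, msg='pong')): A:[ok] B:[] C:[pong] D:[]
After 3 (send(from=A, to=D, msg='done')): A:[ok] B:[] C:[pong] D:[done]
After 4 (process(C)): A:[ok] B:[] C:[] D:[done]
After 5 (send(from=A, to=C, msg='hello')): A:[ok] B:[] C:[hello] D:[done]
After 6 (send(from=A, to=D, msg='resp')): A:[ok] B:[] C:[hello] D:[done,resp]
After 7 (process(A)): A:[] B:[] C:[hello] D:[done,resp]
After 8 (send(from=B, to=A, msg='stop')): A:[stop] B:[] C:[hello] D:[done,resp]

hello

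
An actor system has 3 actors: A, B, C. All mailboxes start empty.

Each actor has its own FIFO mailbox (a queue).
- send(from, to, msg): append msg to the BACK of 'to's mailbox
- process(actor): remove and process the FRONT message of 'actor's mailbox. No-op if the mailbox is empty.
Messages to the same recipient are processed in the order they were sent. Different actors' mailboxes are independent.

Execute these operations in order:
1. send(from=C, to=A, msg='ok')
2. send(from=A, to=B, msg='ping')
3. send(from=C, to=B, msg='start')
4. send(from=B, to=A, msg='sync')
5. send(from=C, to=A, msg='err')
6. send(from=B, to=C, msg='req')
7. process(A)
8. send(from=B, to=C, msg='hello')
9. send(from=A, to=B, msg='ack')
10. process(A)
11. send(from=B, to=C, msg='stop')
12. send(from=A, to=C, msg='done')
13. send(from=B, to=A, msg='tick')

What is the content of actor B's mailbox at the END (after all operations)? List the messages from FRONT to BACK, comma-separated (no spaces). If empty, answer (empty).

After 1 (send(from=C, to=A, msg='ok')): A:[ok] B:[] C:[]
After 2 (send(from=A, to=B, msg='ping')): A:[ok] B:[ping] C:[]
After 3 (send(from=C, to=B, msg='start')): A:[ok] B:[ping,start] C:[]
After 4 (send(from=B, to=A, msg='sync')): A:[ok,sync] B:[ping,start] C:[]
After 5 (send(from=C, to=A, msg='err')): A:[ok,sync,err] B:[ping,start] C:[]
After 6 (send(from=B, to=C, msg='req')): A:[ok,sync,err] B:[ping,start] C:[req]
After 7 (process(A)): A:[sync,err] B:[ping,start] C:[req]
After 8 (send(from=B, to=C, msg='hello')): A:[sync,err] B:[ping,start] C:[req,hello]
After 9 (send(from=A, to=B, msg='ack')): A:[sync,err] B:[ping,start,ack] C:[req,hello]
After 10 (process(A)): A:[err] B:[ping,start,ack] C:[req,hello]
After 11 (send(from=B, to=C, msg='stop')): A:[err] B:[ping,start,ack] C:[req,hello,stop]
After 12 (send(from=A, to=C, msg='done')): A:[err] B:[ping,start,ack] C:[req,hello,stop,done]
After 13 (send(from=B, to=A, msg='tick')): A:[err,tick] B:[ping,start,ack] C:[req,hello,stop,done]

Answer: ping,start,ack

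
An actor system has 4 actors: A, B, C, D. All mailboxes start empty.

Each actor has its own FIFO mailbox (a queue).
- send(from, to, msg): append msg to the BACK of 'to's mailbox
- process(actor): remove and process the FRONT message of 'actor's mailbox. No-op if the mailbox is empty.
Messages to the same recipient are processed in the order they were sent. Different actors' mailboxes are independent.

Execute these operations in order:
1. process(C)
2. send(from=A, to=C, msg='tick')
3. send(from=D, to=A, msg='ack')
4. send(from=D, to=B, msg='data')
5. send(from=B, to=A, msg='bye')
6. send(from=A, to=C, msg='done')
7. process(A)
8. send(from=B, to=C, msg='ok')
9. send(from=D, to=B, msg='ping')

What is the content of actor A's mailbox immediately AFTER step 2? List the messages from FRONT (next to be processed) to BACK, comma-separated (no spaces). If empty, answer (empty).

After 1 (process(C)): A:[] B:[] C:[] D:[]
After 2 (send(from=A, to=C, msg='tick')): A:[] B:[] C:[tick] D:[]

(empty)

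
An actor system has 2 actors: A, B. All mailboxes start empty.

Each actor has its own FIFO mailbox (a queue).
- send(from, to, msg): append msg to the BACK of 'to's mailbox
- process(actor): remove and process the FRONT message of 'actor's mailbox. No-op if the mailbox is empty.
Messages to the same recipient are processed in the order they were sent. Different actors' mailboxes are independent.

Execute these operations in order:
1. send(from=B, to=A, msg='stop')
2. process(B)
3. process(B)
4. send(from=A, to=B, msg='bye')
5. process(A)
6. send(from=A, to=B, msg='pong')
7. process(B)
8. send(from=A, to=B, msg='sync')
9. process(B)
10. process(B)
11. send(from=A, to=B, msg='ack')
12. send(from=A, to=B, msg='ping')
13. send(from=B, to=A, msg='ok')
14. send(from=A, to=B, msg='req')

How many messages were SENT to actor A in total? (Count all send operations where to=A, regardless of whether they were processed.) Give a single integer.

Answer: 2

Derivation:
After 1 (send(from=B, to=A, msg='stop')): A:[stop] B:[]
After 2 (process(B)): A:[stop] B:[]
After 3 (process(B)): A:[stop] B:[]
After 4 (send(from=A, to=B, msg='bye')): A:[stop] B:[bye]
After 5 (process(A)): A:[] B:[bye]
After 6 (send(from=A, to=B, msg='pong')): A:[] B:[bye,pong]
After 7 (process(B)): A:[] B:[pong]
After 8 (send(from=A, to=B, msg='sync')): A:[] B:[pong,sync]
After 9 (process(B)): A:[] B:[sync]
After 10 (process(B)): A:[] B:[]
After 11 (send(from=A, to=B, msg='ack')): A:[] B:[ack]
After 12 (send(from=A, to=B, msg='ping')): A:[] B:[ack,ping]
After 13 (send(from=B, to=A, msg='ok')): A:[ok] B:[ack,ping]
After 14 (send(from=A, to=B, msg='req')): A:[ok] B:[ack,ping,req]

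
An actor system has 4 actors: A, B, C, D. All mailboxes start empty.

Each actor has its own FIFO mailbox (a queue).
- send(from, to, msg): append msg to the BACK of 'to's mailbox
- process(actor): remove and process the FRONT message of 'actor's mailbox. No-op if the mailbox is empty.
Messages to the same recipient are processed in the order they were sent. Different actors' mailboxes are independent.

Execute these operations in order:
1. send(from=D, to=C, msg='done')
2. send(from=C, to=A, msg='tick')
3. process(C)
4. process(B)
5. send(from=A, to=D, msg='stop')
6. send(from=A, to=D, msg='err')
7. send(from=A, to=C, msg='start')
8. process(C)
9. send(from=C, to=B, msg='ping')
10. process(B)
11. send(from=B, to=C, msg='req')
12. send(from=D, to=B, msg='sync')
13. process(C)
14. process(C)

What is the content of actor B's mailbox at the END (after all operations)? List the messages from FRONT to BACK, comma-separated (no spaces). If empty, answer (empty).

After 1 (send(from=D, to=C, msg='done')): A:[] B:[] C:[done] D:[]
After 2 (send(from=C, to=A, msg='tick')): A:[tick] B:[] C:[done] D:[]
After 3 (process(C)): A:[tick] B:[] C:[] D:[]
After 4 (process(B)): A:[tick] B:[] C:[] D:[]
After 5 (send(from=A, to=D, msg='stop')): A:[tick] B:[] C:[] D:[stop]
After 6 (send(from=A, to=D, msg='err')): A:[tick] B:[] C:[] D:[stop,err]
After 7 (send(from=A, to=C, msg='start')): A:[tick] B:[] C:[start] D:[stop,err]
After 8 (process(C)): A:[tick] B:[] C:[] D:[stop,err]
After 9 (send(from=C, to=B, msg='ping')): A:[tick] B:[ping] C:[] D:[stop,err]
After 10 (process(B)): A:[tick] B:[] C:[] D:[stop,err]
After 11 (send(from=B, to=C, msg='req')): A:[tick] B:[] C:[req] D:[stop,err]
After 12 (send(from=D, to=B, msg='sync')): A:[tick] B:[sync] C:[req] D:[stop,err]
After 13 (process(C)): A:[tick] B:[sync] C:[] D:[stop,err]
After 14 (process(C)): A:[tick] B:[sync] C:[] D:[stop,err]

Answer: sync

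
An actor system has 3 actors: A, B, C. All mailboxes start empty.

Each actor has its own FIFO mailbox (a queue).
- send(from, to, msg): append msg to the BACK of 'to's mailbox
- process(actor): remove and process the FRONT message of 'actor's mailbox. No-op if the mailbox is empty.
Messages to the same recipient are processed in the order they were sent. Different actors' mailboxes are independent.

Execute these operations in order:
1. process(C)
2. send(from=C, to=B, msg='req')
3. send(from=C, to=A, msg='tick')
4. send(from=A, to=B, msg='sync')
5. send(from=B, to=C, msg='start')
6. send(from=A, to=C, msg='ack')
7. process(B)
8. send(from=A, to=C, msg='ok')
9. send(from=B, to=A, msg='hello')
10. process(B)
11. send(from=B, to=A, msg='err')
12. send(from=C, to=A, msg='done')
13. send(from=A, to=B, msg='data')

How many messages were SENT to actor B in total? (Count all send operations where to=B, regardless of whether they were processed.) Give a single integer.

After 1 (process(C)): A:[] B:[] C:[]
After 2 (send(from=C, to=B, msg='req')): A:[] B:[req] C:[]
After 3 (send(from=C, to=A, msg='tick')): A:[tick] B:[req] C:[]
After 4 (send(from=A, to=B, msg='sync')): A:[tick] B:[req,sync] C:[]
After 5 (send(from=B, to=C, msg='start')): A:[tick] B:[req,sync] C:[start]
After 6 (send(from=A, to=C, msg='ack')): A:[tick] B:[req,sync] C:[start,ack]
After 7 (process(B)): A:[tick] B:[sync] C:[start,ack]
After 8 (send(from=A, to=C, msg='ok')): A:[tick] B:[sync] C:[start,ack,ok]
After 9 (send(from=B, to=A, msg='hello')): A:[tick,hello] B:[sync] C:[start,ack,ok]
After 10 (process(B)): A:[tick,hello] B:[] C:[start,ack,ok]
After 11 (send(from=B, to=A, msg='err')): A:[tick,hello,err] B:[] C:[start,ack,ok]
After 12 (send(from=C, to=A, msg='done')): A:[tick,hello,err,done] B:[] C:[start,ack,ok]
After 13 (send(from=A, to=B, msg='data')): A:[tick,hello,err,done] B:[data] C:[start,ack,ok]

Answer: 3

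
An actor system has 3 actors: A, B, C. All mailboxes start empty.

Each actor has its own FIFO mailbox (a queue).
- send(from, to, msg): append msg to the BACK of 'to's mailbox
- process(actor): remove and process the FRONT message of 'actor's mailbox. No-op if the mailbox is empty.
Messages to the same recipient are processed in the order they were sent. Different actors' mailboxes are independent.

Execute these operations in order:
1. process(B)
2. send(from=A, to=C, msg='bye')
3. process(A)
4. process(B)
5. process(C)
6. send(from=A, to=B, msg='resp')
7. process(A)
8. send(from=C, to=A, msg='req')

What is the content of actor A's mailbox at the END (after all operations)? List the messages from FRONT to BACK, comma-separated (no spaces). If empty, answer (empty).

Answer: req

Derivation:
After 1 (process(B)): A:[] B:[] C:[]
After 2 (send(from=A, to=C, msg='bye')): A:[] B:[] C:[bye]
After 3 (process(A)): A:[] B:[] C:[bye]
After 4 (process(B)): A:[] B:[] C:[bye]
After 5 (process(C)): A:[] B:[] C:[]
After 6 (send(from=A, to=B, msg='resp')): A:[] B:[resp] C:[]
After 7 (process(A)): A:[] B:[resp] C:[]
After 8 (send(from=C, to=A, msg='req')): A:[req] B:[resp] C:[]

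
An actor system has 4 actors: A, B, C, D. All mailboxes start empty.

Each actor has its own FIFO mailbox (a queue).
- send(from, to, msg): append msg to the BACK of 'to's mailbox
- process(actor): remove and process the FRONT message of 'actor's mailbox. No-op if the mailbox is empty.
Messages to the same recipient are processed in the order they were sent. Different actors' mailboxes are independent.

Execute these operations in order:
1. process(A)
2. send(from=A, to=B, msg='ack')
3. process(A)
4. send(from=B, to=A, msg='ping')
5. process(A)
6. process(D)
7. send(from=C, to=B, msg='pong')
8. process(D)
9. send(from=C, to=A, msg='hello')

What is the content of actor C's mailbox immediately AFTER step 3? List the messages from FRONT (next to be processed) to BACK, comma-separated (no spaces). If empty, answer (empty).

After 1 (process(A)): A:[] B:[] C:[] D:[]
After 2 (send(from=A, to=B, msg='ack')): A:[] B:[ack] C:[] D:[]
After 3 (process(A)): A:[] B:[ack] C:[] D:[]

(empty)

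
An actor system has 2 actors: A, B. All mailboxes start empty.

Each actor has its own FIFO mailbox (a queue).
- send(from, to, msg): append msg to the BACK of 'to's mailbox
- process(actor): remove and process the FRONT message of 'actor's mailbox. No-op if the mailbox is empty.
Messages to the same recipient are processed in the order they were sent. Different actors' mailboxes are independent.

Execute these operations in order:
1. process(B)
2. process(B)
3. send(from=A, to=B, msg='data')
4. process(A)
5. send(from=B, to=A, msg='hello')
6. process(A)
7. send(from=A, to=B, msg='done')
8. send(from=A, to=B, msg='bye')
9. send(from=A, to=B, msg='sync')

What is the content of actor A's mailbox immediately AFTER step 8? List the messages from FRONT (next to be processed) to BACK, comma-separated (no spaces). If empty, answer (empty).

After 1 (process(B)): A:[] B:[]
After 2 (process(B)): A:[] B:[]
After 3 (send(from=A, to=B, msg='data')): A:[] B:[data]
After 4 (process(A)): A:[] B:[data]
After 5 (send(from=B, to=A, msg='hello')): A:[hello] B:[data]
After 6 (process(A)): A:[] B:[data]
After 7 (send(from=A, to=B, msg='done')): A:[] B:[data,done]
After 8 (send(from=A, to=B, msg='bye')): A:[] B:[data,done,bye]

(empty)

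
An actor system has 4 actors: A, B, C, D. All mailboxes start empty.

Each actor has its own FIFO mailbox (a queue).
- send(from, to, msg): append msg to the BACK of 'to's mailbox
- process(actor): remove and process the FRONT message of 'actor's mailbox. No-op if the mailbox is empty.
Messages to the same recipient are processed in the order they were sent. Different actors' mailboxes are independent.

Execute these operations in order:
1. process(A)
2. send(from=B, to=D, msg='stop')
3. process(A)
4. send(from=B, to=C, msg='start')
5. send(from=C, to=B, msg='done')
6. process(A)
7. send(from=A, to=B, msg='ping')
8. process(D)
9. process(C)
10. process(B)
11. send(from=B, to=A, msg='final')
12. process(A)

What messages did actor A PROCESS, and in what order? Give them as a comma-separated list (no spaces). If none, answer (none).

After 1 (process(A)): A:[] B:[] C:[] D:[]
After 2 (send(from=B, to=D, msg='stop')): A:[] B:[] C:[] D:[stop]
After 3 (process(A)): A:[] B:[] C:[] D:[stop]
After 4 (send(from=B, to=C, msg='start')): A:[] B:[] C:[start] D:[stop]
After 5 (send(from=C, to=B, msg='done')): A:[] B:[done] C:[start] D:[stop]
After 6 (process(A)): A:[] B:[done] C:[start] D:[stop]
After 7 (send(from=A, to=B, msg='ping')): A:[] B:[done,ping] C:[start] D:[stop]
After 8 (process(D)): A:[] B:[done,ping] C:[start] D:[]
After 9 (process(C)): A:[] B:[done,ping] C:[] D:[]
After 10 (process(B)): A:[] B:[ping] C:[] D:[]
After 11 (send(from=B, to=A, msg='final')): A:[final] B:[ping] C:[] D:[]
After 12 (process(A)): A:[] B:[ping] C:[] D:[]

Answer: final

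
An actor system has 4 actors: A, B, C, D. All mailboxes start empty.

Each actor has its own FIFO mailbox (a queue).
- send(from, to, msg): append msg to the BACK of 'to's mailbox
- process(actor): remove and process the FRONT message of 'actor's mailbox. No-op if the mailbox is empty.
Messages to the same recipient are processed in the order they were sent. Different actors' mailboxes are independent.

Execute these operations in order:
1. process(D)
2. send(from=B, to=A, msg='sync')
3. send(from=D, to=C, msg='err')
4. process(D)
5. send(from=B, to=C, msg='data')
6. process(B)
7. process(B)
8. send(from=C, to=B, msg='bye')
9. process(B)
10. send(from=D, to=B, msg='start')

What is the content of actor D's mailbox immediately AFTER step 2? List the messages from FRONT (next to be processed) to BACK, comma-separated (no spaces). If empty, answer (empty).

After 1 (process(D)): A:[] B:[] C:[] D:[]
After 2 (send(from=B, to=A, msg='sync')): A:[sync] B:[] C:[] D:[]

(empty)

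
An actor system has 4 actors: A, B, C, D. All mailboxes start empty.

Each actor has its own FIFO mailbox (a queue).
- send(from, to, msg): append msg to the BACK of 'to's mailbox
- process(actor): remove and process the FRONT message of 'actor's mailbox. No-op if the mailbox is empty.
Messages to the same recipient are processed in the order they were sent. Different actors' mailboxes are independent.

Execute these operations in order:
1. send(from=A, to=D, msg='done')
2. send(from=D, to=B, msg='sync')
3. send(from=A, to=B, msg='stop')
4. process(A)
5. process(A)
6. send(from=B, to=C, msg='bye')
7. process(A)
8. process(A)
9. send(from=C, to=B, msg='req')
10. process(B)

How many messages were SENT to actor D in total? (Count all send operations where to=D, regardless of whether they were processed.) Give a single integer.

After 1 (send(from=A, to=D, msg='done')): A:[] B:[] C:[] D:[done]
After 2 (send(from=D, to=B, msg='sync')): A:[] B:[sync] C:[] D:[done]
After 3 (send(from=A, to=B, msg='stop')): A:[] B:[sync,stop] C:[] D:[done]
After 4 (process(A)): A:[] B:[sync,stop] C:[] D:[done]
After 5 (process(A)): A:[] B:[sync,stop] C:[] D:[done]
After 6 (send(from=B, to=C, msg='bye')): A:[] B:[sync,stop] C:[bye] D:[done]
After 7 (process(A)): A:[] B:[sync,stop] C:[bye] D:[done]
After 8 (process(A)): A:[] B:[sync,stop] C:[bye] D:[done]
After 9 (send(from=C, to=B, msg='req')): A:[] B:[sync,stop,req] C:[bye] D:[done]
After 10 (process(B)): A:[] B:[stop,req] C:[bye] D:[done]

Answer: 1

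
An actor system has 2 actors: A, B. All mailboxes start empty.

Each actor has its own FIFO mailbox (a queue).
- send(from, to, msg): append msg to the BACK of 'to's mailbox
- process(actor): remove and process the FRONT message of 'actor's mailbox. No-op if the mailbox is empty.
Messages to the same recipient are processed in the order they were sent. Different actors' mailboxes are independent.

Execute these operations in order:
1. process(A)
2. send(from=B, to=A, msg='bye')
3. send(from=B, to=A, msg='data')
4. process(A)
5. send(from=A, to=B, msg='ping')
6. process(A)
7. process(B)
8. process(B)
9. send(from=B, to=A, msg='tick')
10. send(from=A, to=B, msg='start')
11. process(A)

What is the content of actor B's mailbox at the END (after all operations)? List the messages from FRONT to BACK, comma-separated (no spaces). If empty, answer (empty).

Answer: start

Derivation:
After 1 (process(A)): A:[] B:[]
After 2 (send(from=B, to=A, msg='bye')): A:[bye] B:[]
After 3 (send(from=B, to=A, msg='data')): A:[bye,data] B:[]
After 4 (process(A)): A:[data] B:[]
After 5 (send(from=A, to=B, msg='ping')): A:[data] B:[ping]
After 6 (process(A)): A:[] B:[ping]
After 7 (process(B)): A:[] B:[]
After 8 (process(B)): A:[] B:[]
After 9 (send(from=B, to=A, msg='tick')): A:[tick] B:[]
After 10 (send(from=A, to=B, msg='start')): A:[tick] B:[start]
After 11 (process(A)): A:[] B:[start]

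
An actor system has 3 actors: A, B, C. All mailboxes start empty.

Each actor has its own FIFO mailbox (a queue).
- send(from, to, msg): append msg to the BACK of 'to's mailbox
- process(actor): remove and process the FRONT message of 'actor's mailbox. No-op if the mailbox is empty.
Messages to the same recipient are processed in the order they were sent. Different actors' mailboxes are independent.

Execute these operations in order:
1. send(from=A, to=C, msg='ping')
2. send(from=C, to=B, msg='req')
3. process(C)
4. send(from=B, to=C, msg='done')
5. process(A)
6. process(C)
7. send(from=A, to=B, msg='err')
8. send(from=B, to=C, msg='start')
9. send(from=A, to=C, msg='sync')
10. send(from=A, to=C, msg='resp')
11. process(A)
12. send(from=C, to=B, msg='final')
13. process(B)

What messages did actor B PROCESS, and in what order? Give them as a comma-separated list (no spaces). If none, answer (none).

Answer: req

Derivation:
After 1 (send(from=A, to=C, msg='ping')): A:[] B:[] C:[ping]
After 2 (send(from=C, to=B, msg='req')): A:[] B:[req] C:[ping]
After 3 (process(C)): A:[] B:[req] C:[]
After 4 (send(from=B, to=C, msg='done')): A:[] B:[req] C:[done]
After 5 (process(A)): A:[] B:[req] C:[done]
After 6 (process(C)): A:[] B:[req] C:[]
After 7 (send(from=A, to=B, msg='err')): A:[] B:[req,err] C:[]
After 8 (send(from=B, to=C, msg='start')): A:[] B:[req,err] C:[start]
After 9 (send(from=A, to=C, msg='sync')): A:[] B:[req,err] C:[start,sync]
After 10 (send(from=A, to=C, msg='resp')): A:[] B:[req,err] C:[start,sync,resp]
After 11 (process(A)): A:[] B:[req,err] C:[start,sync,resp]
After 12 (send(from=C, to=B, msg='final')): A:[] B:[req,err,final] C:[start,sync,resp]
After 13 (process(B)): A:[] B:[err,final] C:[start,sync,resp]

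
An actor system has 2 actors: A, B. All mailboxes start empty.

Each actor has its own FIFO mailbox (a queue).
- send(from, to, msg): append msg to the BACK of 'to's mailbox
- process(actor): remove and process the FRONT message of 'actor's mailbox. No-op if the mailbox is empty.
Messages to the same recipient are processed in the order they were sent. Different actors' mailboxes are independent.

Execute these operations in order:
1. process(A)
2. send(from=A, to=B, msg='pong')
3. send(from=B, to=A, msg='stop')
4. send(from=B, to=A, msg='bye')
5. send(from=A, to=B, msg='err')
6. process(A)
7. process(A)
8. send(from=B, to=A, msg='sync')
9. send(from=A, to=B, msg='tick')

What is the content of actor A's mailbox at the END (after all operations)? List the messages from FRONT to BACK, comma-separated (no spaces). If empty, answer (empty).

Answer: sync

Derivation:
After 1 (process(A)): A:[] B:[]
After 2 (send(from=A, to=B, msg='pong')): A:[] B:[pong]
After 3 (send(from=B, to=A, msg='stop')): A:[stop] B:[pong]
After 4 (send(from=B, to=A, msg='bye')): A:[stop,bye] B:[pong]
After 5 (send(from=A, to=B, msg='err')): A:[stop,bye] B:[pong,err]
After 6 (process(A)): A:[bye] B:[pong,err]
After 7 (process(A)): A:[] B:[pong,err]
After 8 (send(from=B, to=A, msg='sync')): A:[sync] B:[pong,err]
After 9 (send(from=A, to=B, msg='tick')): A:[sync] B:[pong,err,tick]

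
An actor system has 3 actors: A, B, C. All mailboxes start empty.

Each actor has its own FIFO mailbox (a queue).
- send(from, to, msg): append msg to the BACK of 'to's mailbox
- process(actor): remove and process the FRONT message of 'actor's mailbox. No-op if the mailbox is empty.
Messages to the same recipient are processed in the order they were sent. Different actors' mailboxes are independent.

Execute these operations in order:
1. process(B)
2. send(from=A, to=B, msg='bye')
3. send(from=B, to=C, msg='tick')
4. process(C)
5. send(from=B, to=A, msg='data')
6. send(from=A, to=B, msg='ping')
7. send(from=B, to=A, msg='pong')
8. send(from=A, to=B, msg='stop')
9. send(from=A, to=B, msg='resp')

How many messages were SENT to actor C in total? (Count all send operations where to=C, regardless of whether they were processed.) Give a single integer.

Answer: 1

Derivation:
After 1 (process(B)): A:[] B:[] C:[]
After 2 (send(from=A, to=B, msg='bye')): A:[] B:[bye] C:[]
After 3 (send(from=B, to=C, msg='tick')): A:[] B:[bye] C:[tick]
After 4 (process(C)): A:[] B:[bye] C:[]
After 5 (send(from=B, to=A, msg='data')): A:[data] B:[bye] C:[]
After 6 (send(from=A, to=B, msg='ping')): A:[data] B:[bye,ping] C:[]
After 7 (send(from=B, to=A, msg='pong')): A:[data,pong] B:[bye,ping] C:[]
After 8 (send(from=A, to=B, msg='stop')): A:[data,pong] B:[bye,ping,stop] C:[]
After 9 (send(from=A, to=B, msg='resp')): A:[data,pong] B:[bye,ping,stop,resp] C:[]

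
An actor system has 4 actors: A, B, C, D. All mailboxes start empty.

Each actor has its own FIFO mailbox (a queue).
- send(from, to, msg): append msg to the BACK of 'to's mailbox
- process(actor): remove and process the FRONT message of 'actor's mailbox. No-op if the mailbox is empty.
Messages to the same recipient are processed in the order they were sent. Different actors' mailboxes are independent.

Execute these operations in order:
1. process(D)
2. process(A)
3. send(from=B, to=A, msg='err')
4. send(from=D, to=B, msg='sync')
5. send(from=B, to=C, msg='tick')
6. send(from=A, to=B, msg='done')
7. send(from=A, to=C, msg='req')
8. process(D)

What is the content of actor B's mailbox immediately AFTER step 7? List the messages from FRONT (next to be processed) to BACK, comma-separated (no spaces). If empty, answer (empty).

After 1 (process(D)): A:[] B:[] C:[] D:[]
After 2 (process(A)): A:[] B:[] C:[] D:[]
After 3 (send(from=B, to=A, msg='err')): A:[err] B:[] C:[] D:[]
After 4 (send(from=D, to=B, msg='sync')): A:[err] B:[sync] C:[] D:[]
After 5 (send(from=B, to=C, msg='tick')): A:[err] B:[sync] C:[tick] D:[]
After 6 (send(from=A, to=B, msg='done')): A:[err] B:[sync,done] C:[tick] D:[]
After 7 (send(from=A, to=C, msg='req')): A:[err] B:[sync,done] C:[tick,req] D:[]

sync,done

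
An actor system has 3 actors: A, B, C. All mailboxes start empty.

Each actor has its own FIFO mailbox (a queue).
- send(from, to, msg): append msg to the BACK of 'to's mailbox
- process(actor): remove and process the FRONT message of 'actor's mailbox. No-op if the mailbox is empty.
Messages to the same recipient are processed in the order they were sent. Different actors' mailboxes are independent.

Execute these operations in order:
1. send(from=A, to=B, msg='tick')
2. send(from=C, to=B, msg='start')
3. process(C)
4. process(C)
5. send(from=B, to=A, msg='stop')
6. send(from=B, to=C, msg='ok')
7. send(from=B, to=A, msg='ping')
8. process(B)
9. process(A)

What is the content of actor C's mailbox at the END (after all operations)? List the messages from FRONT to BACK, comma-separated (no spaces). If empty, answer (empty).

After 1 (send(from=A, to=B, msg='tick')): A:[] B:[tick] C:[]
After 2 (send(from=C, to=B, msg='start')): A:[] B:[tick,start] C:[]
After 3 (process(C)): A:[] B:[tick,start] C:[]
After 4 (process(C)): A:[] B:[tick,start] C:[]
After 5 (send(from=B, to=A, msg='stop')): A:[stop] B:[tick,start] C:[]
After 6 (send(from=B, to=C, msg='ok')): A:[stop] B:[tick,start] C:[ok]
After 7 (send(from=B, to=A, msg='ping')): A:[stop,ping] B:[tick,start] C:[ok]
After 8 (process(B)): A:[stop,ping] B:[start] C:[ok]
After 9 (process(A)): A:[ping] B:[start] C:[ok]

Answer: ok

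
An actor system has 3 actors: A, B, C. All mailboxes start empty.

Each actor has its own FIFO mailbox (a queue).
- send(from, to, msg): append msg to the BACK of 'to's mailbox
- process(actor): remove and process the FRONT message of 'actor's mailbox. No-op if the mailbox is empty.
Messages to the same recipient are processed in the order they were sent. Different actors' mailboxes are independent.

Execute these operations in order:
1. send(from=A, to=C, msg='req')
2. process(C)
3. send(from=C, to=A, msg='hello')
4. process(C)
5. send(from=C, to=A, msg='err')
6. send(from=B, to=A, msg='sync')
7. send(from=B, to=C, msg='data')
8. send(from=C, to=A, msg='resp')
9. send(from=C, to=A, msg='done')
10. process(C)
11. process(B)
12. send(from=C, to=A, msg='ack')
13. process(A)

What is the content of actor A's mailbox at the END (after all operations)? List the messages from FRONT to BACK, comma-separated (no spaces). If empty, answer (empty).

After 1 (send(from=A, to=C, msg='req')): A:[] B:[] C:[req]
After 2 (process(C)): A:[] B:[] C:[]
After 3 (send(from=C, to=A, msg='hello')): A:[hello] B:[] C:[]
After 4 (process(C)): A:[hello] B:[] C:[]
After 5 (send(from=C, to=A, msg='err')): A:[hello,err] B:[] C:[]
After 6 (send(from=B, to=A, msg='sync')): A:[hello,err,sync] B:[] C:[]
After 7 (send(from=B, to=C, msg='data')): A:[hello,err,sync] B:[] C:[data]
After 8 (send(from=C, to=A, msg='resp')): A:[hello,err,sync,resp] B:[] C:[data]
After 9 (send(from=C, to=A, msg='done')): A:[hello,err,sync,resp,done] B:[] C:[data]
After 10 (process(C)): A:[hello,err,sync,resp,done] B:[] C:[]
After 11 (process(B)): A:[hello,err,sync,resp,done] B:[] C:[]
After 12 (send(from=C, to=A, msg='ack')): A:[hello,err,sync,resp,done,ack] B:[] C:[]
After 13 (process(A)): A:[err,sync,resp,done,ack] B:[] C:[]

Answer: err,sync,resp,done,ack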